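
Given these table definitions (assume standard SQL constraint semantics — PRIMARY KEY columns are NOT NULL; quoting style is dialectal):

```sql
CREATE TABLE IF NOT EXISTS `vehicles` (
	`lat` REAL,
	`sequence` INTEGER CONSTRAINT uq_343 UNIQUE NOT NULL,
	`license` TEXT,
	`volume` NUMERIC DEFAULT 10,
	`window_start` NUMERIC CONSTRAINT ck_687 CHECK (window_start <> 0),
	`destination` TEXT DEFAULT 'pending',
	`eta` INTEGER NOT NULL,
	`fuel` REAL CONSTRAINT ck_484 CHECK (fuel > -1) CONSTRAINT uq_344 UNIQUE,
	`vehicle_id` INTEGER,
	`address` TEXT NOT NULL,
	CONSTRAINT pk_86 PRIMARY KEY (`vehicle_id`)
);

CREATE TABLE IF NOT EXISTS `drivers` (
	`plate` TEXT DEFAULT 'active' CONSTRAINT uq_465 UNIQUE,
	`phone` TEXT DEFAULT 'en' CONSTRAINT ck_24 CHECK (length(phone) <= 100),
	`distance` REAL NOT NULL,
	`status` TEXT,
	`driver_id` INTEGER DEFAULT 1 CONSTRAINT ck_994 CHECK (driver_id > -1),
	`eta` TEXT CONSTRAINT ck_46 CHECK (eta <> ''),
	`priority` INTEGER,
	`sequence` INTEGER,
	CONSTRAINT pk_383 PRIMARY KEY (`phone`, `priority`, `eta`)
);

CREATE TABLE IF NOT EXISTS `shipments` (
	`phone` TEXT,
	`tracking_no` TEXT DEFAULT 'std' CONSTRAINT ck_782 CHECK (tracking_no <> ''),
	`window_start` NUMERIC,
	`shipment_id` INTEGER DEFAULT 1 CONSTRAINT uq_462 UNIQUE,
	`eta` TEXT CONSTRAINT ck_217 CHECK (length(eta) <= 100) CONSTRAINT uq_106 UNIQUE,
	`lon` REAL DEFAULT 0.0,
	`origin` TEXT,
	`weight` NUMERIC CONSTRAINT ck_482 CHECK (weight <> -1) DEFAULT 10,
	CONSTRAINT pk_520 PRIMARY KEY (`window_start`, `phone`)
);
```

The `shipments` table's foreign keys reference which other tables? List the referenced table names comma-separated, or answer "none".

none

No column in shipments has a REFERENCES clause.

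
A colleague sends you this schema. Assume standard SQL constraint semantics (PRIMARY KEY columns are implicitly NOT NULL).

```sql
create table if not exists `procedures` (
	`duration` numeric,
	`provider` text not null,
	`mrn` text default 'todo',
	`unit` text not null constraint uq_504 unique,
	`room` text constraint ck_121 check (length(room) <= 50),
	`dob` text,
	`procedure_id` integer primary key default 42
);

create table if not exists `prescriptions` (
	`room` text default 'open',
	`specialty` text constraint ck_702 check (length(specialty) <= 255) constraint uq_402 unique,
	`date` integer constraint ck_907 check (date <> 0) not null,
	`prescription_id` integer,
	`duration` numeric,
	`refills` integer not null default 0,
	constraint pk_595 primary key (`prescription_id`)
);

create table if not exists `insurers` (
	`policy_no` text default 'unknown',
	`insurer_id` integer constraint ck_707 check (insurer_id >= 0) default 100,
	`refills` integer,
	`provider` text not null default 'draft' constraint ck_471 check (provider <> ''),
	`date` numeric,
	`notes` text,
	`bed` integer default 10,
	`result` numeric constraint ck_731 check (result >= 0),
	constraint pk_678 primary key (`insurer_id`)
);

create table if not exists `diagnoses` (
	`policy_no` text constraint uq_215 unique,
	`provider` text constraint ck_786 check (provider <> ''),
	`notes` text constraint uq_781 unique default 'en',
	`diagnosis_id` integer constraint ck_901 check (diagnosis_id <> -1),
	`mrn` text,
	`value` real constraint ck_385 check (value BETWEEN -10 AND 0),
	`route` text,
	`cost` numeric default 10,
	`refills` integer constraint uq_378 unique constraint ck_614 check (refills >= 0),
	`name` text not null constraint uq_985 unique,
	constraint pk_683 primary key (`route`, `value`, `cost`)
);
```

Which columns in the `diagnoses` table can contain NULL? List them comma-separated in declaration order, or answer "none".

- policy_no: UNIQUE does not imply NOT NULL → nullable.
- provider: CHECK does not forbid NULL (a CHECK constraint passes when its expression is NULL) → nullable.
- notes: UNIQUE does not imply NOT NULL → nullable.
- diagnosis_id: CHECK does not forbid NULL (a CHECK constraint passes when its expression is NULL) → nullable.
- mrn: no NOT NULL constraint applies → nullable.
- value: part of the PRIMARY KEY, which implies NOT NULL → not nullable.
- route: part of the PRIMARY KEY, which implies NOT NULL → not nullable.
- cost: part of the PRIMARY KEY, which implies NOT NULL → not nullable.
- refills: CHECK does not forbid NULL (a CHECK constraint passes when its expression is NULL) → nullable.
- name: declared NOT NULL → not nullable.

policy_no, provider, notes, diagnosis_id, mrn, refills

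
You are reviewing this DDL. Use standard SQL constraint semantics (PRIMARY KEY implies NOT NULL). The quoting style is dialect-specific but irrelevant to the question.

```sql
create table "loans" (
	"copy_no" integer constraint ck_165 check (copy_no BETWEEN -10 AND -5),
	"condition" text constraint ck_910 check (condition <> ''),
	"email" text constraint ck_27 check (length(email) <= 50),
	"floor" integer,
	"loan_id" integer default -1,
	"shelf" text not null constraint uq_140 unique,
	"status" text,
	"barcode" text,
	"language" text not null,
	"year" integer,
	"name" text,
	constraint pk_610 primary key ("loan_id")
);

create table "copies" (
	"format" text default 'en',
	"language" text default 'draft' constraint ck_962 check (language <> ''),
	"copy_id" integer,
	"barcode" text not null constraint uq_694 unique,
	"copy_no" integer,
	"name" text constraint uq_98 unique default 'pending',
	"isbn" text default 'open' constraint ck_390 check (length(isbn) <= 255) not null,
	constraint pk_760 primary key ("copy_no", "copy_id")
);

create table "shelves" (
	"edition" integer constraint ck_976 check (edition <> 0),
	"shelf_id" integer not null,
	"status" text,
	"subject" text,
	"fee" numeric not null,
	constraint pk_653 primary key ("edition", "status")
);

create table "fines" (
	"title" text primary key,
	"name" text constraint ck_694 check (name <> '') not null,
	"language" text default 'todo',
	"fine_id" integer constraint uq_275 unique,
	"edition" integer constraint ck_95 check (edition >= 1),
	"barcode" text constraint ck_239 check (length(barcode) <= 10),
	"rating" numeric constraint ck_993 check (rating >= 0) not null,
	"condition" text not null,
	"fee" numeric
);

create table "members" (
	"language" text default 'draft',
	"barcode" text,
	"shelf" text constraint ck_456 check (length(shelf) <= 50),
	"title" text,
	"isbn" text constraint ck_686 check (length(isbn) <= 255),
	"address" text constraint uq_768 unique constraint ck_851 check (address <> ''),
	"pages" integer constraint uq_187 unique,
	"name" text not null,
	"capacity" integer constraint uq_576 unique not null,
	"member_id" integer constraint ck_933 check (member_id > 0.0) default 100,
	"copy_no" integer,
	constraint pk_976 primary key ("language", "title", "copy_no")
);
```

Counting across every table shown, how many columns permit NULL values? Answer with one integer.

loans: 8 nullable (copy_no, condition, email, floor, status, barcode, year, name — PK (loan_id) and explicit NOT NULL columns excluded).
copies: 3 nullable (format, language, name — PK (copy_no, copy_id) and explicit NOT NULL columns excluded).
shelves: 1 nullable (subject — PK (edition, status) and explicit NOT NULL columns excluded).
fines: 5 nullable (language, fine_id, edition, barcode, fee — PK (title) and explicit NOT NULL columns excluded).
members: 6 nullable (barcode, shelf, isbn, address, pages, member_id — PK (language, title, copy_no) and explicit NOT NULL columns excluded).
Total: 8 + 3 + 1 + 5 + 6 = 23.

23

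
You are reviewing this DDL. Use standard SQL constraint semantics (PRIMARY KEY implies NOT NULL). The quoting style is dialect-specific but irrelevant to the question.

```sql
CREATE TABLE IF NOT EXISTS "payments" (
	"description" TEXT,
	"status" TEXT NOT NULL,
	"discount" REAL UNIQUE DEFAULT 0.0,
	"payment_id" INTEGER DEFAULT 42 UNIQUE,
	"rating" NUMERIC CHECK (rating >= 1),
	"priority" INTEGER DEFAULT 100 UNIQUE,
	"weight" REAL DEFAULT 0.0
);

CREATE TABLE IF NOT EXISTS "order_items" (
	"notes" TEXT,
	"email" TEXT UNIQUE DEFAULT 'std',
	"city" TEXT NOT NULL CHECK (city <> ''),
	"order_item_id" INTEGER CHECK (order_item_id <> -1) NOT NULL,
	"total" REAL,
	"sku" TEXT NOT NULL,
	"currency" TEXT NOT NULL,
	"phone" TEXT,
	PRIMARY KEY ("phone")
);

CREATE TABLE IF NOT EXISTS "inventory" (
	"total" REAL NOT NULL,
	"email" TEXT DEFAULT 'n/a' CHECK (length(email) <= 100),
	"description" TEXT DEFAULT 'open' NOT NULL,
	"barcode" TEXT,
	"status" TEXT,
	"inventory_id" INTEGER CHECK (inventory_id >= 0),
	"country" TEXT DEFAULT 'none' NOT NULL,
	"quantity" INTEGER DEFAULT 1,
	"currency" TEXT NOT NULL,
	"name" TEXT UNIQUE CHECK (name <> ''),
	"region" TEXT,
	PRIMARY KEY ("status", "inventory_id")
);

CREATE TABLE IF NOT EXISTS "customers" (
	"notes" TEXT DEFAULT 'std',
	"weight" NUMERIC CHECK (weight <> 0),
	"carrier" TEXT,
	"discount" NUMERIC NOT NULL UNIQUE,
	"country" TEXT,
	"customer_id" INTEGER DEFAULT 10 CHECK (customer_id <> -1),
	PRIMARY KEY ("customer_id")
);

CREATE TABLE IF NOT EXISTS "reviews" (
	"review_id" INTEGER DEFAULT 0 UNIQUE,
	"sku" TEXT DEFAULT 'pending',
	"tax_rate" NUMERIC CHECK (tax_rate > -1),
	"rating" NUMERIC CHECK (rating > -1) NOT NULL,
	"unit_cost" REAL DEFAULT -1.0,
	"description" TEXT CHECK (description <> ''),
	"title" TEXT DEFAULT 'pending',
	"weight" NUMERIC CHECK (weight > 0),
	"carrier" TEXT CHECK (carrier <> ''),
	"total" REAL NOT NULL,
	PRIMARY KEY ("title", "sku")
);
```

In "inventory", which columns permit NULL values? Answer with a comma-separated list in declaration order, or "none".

- total: declared NOT NULL → not nullable.
- email: CHECK does not forbid NULL (a CHECK constraint passes when its expression is NULL) → nullable.
- description: declared NOT NULL → not nullable.
- barcode: no NOT NULL constraint applies → nullable.
- status: part of the PRIMARY KEY, which implies NOT NULL → not nullable.
- inventory_id: part of the PRIMARY KEY, which implies NOT NULL → not nullable.
- country: declared NOT NULL → not nullable.
- quantity: DEFAULT only fills an omitted column; an explicit NULL is still allowed → nullable.
- currency: declared NOT NULL → not nullable.
- name: CHECK does not forbid NULL (a CHECK constraint passes when its expression is NULL) → nullable.
- region: no NOT NULL constraint applies → nullable.

email, barcode, quantity, name, region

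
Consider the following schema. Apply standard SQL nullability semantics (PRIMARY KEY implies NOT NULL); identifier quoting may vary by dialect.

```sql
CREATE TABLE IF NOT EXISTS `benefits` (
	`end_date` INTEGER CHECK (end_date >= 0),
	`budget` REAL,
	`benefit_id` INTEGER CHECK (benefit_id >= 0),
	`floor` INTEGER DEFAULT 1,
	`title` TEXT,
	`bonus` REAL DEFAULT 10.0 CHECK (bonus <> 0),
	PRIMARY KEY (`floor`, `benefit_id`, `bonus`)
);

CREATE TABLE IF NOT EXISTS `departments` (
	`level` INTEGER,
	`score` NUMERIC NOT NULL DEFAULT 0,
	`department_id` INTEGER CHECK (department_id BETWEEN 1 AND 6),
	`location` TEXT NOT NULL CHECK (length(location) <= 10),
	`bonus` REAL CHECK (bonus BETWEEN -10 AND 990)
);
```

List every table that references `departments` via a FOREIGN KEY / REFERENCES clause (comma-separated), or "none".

No REFERENCES clause anywhere in the schema names departments.

none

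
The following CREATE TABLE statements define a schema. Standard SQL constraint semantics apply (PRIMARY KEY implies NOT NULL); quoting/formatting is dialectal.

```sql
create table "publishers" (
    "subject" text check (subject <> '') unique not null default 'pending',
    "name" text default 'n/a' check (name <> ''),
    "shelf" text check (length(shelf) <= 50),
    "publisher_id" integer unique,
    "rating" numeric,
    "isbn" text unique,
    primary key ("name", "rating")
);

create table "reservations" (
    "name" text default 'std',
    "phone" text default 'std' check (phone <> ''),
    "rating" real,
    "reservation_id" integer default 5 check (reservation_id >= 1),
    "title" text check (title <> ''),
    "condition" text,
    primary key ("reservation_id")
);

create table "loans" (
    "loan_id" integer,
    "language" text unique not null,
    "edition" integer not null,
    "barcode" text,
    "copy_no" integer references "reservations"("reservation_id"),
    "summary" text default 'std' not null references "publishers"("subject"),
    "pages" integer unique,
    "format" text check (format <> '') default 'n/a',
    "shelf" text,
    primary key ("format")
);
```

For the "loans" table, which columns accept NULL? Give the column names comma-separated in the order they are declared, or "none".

loan_id, barcode, copy_no, pages, shelf

- loan_id: no NOT NULL constraint applies → nullable.
- language: declared NOT NULL → not nullable.
- edition: declared NOT NULL → not nullable.
- barcode: no NOT NULL constraint applies → nullable.
- copy_no: a foreign key column may be NULL unless separately constrained → nullable.
- summary: declared NOT NULL → not nullable.
- pages: UNIQUE does not imply NOT NULL → nullable.
- format: part of the PRIMARY KEY, which implies NOT NULL → not nullable.
- shelf: no NOT NULL constraint applies → nullable.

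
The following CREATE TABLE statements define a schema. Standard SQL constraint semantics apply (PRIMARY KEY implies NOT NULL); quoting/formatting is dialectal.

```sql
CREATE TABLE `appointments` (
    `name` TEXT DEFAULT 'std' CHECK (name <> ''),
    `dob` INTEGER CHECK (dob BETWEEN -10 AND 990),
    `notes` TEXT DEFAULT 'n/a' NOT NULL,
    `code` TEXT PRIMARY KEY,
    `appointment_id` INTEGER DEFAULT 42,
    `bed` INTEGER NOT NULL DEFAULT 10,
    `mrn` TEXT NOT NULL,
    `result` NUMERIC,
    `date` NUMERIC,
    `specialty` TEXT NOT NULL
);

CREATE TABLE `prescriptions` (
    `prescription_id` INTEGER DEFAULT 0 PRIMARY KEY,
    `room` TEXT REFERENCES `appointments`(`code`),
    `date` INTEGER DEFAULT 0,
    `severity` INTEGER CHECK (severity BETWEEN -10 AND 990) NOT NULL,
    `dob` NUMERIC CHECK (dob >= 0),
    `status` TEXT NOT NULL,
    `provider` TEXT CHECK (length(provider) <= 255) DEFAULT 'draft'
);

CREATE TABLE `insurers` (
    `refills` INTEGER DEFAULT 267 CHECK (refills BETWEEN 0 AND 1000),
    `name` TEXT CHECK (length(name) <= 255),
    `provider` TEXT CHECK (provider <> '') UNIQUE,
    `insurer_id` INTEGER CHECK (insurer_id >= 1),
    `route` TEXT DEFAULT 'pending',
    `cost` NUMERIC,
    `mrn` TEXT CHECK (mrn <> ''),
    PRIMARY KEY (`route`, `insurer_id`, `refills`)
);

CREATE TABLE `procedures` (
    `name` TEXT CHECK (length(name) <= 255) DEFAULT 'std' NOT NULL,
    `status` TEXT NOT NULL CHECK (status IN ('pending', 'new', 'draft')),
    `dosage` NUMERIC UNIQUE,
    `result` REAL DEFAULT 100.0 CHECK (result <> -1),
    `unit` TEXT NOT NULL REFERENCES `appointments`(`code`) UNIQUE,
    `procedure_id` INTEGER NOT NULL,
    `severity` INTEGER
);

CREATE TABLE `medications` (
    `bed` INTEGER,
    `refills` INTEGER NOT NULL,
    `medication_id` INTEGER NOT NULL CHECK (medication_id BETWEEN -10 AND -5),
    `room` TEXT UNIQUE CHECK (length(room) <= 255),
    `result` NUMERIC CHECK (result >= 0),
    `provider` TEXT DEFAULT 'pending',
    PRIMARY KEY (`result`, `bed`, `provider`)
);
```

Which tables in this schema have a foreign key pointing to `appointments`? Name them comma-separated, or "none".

- prescriptions.room references appointments(code).
- procedures.unit references appointments(code).

prescriptions, procedures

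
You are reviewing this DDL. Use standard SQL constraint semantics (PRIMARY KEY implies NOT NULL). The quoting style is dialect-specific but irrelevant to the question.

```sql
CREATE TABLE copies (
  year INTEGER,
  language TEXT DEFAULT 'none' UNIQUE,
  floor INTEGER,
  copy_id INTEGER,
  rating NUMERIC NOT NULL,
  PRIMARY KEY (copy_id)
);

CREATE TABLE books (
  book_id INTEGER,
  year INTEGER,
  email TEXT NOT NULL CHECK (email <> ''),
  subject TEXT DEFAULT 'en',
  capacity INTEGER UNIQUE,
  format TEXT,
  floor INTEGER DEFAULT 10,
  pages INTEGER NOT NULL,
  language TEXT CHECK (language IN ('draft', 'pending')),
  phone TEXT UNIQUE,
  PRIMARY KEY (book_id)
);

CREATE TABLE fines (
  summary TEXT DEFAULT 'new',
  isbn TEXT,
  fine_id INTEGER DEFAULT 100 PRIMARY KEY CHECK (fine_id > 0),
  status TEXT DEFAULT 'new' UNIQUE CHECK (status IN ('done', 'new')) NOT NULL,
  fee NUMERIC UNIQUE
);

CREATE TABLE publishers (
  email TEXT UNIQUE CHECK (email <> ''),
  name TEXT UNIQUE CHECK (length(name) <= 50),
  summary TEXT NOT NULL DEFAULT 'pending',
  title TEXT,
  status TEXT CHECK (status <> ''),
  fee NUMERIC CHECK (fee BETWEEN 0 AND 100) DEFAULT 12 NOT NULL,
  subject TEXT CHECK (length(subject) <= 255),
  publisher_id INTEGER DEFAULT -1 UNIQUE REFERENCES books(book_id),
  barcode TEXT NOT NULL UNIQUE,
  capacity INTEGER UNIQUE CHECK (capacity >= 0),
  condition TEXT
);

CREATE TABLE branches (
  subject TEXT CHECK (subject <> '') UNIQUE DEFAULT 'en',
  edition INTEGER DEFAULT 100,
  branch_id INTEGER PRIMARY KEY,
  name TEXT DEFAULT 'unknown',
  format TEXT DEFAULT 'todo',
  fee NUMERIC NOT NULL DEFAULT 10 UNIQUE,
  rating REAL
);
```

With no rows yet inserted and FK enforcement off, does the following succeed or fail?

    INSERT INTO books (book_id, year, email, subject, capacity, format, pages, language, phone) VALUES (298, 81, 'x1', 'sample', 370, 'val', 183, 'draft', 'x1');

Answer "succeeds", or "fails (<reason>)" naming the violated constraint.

succeeds

NOT NULL columns: book_id is supplied; email is supplied; pages is supplied.
CHECK constraints: 'x1' satisfies (email <> ''); 'draft' satisfies (language IN ('draft', 'pending')).
No constraint is violated.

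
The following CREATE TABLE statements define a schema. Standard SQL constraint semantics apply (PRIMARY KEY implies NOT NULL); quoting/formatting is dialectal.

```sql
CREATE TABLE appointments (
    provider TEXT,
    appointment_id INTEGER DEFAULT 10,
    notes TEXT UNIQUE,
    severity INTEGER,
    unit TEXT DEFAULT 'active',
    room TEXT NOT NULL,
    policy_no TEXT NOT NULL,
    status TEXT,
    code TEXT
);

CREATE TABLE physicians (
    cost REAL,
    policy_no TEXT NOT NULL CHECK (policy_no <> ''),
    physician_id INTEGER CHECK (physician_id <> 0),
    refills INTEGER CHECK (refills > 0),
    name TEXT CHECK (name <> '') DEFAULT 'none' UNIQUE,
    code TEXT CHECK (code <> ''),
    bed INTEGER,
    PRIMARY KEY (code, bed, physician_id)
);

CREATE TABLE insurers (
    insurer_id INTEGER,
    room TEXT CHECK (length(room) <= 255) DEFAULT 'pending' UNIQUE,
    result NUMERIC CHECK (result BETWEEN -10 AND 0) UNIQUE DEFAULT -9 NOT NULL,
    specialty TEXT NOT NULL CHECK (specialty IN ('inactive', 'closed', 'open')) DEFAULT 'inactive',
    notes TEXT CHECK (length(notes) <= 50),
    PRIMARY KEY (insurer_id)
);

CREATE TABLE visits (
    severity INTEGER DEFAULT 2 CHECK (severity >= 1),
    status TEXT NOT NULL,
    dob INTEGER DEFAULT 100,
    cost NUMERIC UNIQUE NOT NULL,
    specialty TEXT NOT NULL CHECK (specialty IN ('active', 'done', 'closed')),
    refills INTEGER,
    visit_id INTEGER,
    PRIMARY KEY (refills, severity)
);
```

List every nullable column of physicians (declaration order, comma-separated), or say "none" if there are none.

cost, refills, name

- cost: no NOT NULL constraint applies → nullable.
- policy_no: declared NOT NULL → not nullable.
- physician_id: part of the PRIMARY KEY, which implies NOT NULL → not nullable.
- refills: CHECK does not forbid NULL (a CHECK constraint passes when its expression is NULL) → nullable.
- name: CHECK does not forbid NULL (a CHECK constraint passes when its expression is NULL) → nullable.
- code: part of the PRIMARY KEY, which implies NOT NULL → not nullable.
- bed: part of the PRIMARY KEY, which implies NOT NULL → not nullable.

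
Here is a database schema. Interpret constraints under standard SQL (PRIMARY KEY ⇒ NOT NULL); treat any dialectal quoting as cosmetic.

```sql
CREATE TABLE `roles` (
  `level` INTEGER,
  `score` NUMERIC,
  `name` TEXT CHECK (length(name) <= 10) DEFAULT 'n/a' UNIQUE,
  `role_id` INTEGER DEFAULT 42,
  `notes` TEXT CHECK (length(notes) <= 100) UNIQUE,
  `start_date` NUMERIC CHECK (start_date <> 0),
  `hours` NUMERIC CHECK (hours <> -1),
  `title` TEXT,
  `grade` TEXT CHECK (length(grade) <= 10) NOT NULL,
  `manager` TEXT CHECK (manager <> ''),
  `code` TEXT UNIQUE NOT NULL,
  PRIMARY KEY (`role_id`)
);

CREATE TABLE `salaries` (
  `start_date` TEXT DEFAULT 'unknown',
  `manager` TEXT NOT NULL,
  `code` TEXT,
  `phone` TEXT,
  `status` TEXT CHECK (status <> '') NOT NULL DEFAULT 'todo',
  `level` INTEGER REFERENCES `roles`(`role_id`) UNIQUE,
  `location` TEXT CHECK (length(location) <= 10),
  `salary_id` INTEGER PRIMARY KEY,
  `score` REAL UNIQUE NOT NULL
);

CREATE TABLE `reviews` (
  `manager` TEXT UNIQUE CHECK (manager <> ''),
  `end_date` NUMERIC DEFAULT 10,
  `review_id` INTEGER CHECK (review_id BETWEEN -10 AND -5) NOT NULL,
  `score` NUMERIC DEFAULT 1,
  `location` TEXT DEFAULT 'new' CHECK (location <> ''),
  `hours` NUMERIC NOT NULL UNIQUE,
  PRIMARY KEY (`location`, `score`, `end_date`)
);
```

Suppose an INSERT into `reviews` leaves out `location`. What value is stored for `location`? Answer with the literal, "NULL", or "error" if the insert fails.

location has an explicit DEFAULT 'new'.
When the column is omitted from an INSERT, that default is used.

'new'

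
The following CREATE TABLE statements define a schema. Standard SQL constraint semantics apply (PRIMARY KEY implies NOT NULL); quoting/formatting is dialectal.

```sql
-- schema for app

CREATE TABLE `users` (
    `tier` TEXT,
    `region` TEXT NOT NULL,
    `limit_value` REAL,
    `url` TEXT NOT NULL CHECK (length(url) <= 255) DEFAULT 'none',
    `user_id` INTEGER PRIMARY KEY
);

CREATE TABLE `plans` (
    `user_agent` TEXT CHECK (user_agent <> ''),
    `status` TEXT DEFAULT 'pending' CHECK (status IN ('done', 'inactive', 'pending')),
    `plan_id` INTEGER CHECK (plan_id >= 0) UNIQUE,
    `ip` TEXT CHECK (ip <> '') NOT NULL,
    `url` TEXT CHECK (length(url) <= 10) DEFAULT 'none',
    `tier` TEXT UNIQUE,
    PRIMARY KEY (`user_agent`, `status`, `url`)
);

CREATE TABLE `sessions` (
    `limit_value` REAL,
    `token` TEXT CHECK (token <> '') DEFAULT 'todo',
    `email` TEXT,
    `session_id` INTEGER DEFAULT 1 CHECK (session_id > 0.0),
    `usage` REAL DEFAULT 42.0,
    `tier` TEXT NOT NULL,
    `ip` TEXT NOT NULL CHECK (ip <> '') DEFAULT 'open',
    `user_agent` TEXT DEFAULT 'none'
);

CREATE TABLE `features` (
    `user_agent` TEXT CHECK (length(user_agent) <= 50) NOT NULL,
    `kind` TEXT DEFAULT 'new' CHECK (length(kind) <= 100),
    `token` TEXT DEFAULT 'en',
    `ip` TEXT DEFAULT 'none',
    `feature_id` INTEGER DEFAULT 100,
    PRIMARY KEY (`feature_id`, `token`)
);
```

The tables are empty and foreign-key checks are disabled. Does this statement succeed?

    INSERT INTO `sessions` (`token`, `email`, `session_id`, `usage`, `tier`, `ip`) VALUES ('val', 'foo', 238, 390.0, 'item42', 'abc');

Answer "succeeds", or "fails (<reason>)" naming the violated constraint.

succeeds

NOT NULL columns: ip is supplied; tier is supplied.
CHECK constraints: 'val' satisfies (token <> ''); 238 satisfies (session_id > 0.0); 'abc' satisfies (ip <> '').
No constraint is violated.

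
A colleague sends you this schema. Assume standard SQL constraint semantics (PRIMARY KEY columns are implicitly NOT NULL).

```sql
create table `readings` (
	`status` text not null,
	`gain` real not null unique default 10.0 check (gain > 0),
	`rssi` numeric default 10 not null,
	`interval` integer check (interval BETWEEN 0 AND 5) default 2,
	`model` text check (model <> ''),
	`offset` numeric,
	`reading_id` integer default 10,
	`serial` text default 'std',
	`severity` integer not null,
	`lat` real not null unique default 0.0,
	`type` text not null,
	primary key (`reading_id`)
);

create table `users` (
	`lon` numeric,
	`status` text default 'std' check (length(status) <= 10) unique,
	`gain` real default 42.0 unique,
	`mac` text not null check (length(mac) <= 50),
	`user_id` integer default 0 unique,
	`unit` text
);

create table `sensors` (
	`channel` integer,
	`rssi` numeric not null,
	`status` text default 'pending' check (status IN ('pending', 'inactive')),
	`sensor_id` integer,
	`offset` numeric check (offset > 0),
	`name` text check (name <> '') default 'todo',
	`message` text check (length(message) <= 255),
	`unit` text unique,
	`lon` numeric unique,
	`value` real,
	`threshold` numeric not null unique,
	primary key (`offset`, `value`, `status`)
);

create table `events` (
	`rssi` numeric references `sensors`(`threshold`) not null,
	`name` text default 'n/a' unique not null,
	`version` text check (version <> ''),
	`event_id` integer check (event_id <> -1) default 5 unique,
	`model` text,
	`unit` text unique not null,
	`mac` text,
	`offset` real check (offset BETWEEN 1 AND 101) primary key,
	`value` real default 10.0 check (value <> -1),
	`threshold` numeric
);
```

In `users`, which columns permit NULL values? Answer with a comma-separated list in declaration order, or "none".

lon, status, gain, user_id, unit

- lon: no NOT NULL constraint applies → nullable.
- status: CHECK does not forbid NULL (a CHECK constraint passes when its expression is NULL) → nullable.
- gain: UNIQUE does not imply NOT NULL → nullable.
- mac: declared NOT NULL → not nullable.
- user_id: UNIQUE does not imply NOT NULL → nullable.
- unit: no NOT NULL constraint applies → nullable.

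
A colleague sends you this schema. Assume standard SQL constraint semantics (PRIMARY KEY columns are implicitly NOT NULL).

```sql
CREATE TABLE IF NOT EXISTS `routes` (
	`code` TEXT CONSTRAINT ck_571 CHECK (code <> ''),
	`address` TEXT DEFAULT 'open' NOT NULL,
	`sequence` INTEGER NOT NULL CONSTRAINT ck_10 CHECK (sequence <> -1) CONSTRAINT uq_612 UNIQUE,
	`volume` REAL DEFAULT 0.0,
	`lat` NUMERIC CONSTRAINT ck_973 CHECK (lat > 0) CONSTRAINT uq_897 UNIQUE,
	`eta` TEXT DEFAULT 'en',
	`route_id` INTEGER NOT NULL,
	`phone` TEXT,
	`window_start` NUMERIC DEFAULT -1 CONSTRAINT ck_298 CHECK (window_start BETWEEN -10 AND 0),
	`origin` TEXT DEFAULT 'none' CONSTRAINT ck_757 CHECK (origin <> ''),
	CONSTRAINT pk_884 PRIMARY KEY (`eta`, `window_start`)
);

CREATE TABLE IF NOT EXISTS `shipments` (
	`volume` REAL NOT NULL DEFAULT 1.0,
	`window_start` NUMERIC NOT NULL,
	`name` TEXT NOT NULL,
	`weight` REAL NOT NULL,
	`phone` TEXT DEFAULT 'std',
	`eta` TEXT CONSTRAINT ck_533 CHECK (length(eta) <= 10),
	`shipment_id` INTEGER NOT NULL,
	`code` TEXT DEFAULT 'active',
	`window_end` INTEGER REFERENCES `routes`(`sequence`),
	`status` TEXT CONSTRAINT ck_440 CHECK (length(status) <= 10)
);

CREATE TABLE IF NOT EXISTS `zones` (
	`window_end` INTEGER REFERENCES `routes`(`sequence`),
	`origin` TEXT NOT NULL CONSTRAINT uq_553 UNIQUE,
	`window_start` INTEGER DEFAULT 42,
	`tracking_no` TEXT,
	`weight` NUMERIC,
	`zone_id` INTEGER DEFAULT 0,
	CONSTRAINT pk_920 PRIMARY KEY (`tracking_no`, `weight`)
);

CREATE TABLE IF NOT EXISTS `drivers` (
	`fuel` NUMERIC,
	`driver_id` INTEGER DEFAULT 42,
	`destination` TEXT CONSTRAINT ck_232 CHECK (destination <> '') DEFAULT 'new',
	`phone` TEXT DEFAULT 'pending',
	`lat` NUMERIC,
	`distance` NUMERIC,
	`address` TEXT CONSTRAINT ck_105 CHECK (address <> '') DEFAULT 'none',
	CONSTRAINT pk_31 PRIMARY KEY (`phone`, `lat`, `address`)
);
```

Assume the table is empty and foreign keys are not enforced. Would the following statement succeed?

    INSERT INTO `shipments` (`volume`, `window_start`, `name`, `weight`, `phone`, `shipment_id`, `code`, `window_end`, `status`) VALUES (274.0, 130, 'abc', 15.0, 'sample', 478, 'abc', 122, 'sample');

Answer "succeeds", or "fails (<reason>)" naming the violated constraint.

succeeds

NOT NULL columns: name is supplied; shipment_id is supplied; volume is supplied; weight is supplied; window_start is supplied.
CHECK constraints: 'sample' satisfies (length(status) <= 10).
No constraint is violated.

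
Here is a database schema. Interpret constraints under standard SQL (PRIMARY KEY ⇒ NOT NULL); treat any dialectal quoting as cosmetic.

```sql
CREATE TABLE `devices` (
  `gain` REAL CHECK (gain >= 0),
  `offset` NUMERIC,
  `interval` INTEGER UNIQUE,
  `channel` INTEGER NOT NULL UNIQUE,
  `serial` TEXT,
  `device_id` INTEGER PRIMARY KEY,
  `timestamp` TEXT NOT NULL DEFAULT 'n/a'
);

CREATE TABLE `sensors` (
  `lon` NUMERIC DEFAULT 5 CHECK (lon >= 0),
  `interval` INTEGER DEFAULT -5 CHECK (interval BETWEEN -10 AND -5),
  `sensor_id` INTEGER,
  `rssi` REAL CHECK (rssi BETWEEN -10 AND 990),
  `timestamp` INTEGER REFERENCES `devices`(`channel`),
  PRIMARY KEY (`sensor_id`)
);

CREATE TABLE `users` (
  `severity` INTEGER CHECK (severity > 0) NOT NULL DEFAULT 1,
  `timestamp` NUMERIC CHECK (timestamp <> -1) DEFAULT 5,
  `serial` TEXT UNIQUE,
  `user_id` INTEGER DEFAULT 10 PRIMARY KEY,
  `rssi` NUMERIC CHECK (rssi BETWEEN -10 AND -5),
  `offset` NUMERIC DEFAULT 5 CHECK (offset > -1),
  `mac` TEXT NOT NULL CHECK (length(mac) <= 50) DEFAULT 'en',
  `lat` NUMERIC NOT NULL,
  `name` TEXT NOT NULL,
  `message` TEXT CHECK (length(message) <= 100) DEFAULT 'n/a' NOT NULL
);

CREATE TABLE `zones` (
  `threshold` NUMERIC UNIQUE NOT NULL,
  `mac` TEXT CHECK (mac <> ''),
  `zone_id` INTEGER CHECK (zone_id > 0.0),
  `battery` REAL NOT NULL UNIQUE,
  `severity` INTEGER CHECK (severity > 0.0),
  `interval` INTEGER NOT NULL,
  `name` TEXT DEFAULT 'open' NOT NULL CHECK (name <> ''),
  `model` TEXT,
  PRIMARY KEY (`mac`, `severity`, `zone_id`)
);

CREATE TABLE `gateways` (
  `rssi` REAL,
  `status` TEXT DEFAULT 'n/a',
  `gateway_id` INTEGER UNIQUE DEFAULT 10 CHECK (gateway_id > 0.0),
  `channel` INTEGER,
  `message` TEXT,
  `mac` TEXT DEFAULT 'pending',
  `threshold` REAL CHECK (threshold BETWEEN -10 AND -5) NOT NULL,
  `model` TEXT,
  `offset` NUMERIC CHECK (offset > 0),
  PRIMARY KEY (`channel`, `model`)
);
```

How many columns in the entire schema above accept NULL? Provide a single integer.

devices: 4 nullable (gain, offset, interval, serial — PK (device_id) and explicit NOT NULL columns excluded).
sensors: 4 nullable (lon, interval, rssi, timestamp — PK (sensor_id) and explicit NOT NULL columns excluded).
users: 4 nullable (timestamp, serial, rssi, offset — PK (user_id) and explicit NOT NULL columns excluded).
zones: 1 nullable (model — PK (mac, severity, zone_id) and explicit NOT NULL columns excluded).
gateways: 6 nullable (rssi, status, gateway_id, message, mac, offset — PK (channel, model) and explicit NOT NULL columns excluded).
Total: 4 + 4 + 4 + 1 + 6 = 19.

19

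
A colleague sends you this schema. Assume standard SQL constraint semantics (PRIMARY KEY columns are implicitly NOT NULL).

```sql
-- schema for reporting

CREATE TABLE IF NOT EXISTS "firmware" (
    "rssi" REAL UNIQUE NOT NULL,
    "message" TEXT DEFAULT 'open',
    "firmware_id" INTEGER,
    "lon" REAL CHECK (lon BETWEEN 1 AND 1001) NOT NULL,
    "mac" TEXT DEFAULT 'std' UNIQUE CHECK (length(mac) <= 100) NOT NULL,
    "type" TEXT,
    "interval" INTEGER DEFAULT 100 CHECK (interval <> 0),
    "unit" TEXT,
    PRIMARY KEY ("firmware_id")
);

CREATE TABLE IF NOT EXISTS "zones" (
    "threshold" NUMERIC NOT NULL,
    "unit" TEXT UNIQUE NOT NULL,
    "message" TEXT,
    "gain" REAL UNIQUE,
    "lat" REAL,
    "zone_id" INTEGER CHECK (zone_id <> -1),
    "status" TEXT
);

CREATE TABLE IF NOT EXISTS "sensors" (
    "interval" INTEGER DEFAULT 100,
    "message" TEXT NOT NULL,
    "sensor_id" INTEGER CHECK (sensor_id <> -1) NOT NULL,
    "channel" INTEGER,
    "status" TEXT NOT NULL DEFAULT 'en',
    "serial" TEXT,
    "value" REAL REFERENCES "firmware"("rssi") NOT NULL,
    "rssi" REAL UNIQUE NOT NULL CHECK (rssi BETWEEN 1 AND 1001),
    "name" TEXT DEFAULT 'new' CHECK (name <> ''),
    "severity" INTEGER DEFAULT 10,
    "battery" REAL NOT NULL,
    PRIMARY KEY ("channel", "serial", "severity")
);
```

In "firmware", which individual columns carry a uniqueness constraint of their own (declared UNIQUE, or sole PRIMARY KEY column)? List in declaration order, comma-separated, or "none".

rssi, firmware_id, mac

- rssi: declared UNIQUE → unique.
- message: no UNIQUE or single-column PK constraint.
- firmware_id: single-column PRIMARY KEY → unique.
- lon: no UNIQUE or single-column PK constraint.
- mac: declared UNIQUE → unique.
- type: no UNIQUE or single-column PK constraint.
- interval: no UNIQUE or single-column PK constraint.
- unit: no UNIQUE or single-column PK constraint.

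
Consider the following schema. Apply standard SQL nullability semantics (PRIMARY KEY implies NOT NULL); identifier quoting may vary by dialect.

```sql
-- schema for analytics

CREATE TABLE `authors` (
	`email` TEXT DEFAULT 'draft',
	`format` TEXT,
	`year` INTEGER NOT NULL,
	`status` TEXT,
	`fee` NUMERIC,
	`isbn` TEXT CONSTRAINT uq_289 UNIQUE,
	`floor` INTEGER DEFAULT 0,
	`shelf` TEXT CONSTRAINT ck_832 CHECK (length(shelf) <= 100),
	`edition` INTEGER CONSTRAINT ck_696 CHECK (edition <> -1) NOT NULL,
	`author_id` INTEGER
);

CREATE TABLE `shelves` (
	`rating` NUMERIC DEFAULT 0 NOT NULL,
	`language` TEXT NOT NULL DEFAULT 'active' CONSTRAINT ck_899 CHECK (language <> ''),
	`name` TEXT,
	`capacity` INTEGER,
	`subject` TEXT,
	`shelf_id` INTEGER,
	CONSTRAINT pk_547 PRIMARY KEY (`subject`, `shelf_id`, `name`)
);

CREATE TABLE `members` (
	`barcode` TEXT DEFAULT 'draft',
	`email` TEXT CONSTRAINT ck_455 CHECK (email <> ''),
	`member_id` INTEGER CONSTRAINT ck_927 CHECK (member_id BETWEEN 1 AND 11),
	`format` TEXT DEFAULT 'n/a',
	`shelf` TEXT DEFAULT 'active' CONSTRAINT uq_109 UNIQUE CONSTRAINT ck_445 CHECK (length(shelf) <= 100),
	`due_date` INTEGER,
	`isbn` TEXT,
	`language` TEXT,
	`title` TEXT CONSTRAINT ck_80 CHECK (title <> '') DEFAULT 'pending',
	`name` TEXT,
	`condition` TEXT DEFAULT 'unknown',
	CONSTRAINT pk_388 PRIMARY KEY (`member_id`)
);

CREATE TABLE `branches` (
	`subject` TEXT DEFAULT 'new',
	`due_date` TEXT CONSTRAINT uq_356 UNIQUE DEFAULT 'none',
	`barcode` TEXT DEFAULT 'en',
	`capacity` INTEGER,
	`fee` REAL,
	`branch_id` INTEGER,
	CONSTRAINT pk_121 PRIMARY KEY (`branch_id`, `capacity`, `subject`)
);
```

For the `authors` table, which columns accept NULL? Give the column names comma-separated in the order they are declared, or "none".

email, format, status, fee, isbn, floor, shelf, author_id

- email: DEFAULT only fills an omitted column; an explicit NULL is still allowed → nullable.
- format: no NOT NULL constraint applies → nullable.
- year: declared NOT NULL → not nullable.
- status: no NOT NULL constraint applies → nullable.
- fee: no NOT NULL constraint applies → nullable.
- isbn: UNIQUE does not imply NOT NULL → nullable.
- floor: DEFAULT only fills an omitted column; an explicit NULL is still allowed → nullable.
- shelf: CHECK does not forbid NULL (a CHECK constraint passes when its expression is NULL) → nullable.
- edition: declared NOT NULL → not nullable.
- author_id: no NOT NULL constraint applies → nullable.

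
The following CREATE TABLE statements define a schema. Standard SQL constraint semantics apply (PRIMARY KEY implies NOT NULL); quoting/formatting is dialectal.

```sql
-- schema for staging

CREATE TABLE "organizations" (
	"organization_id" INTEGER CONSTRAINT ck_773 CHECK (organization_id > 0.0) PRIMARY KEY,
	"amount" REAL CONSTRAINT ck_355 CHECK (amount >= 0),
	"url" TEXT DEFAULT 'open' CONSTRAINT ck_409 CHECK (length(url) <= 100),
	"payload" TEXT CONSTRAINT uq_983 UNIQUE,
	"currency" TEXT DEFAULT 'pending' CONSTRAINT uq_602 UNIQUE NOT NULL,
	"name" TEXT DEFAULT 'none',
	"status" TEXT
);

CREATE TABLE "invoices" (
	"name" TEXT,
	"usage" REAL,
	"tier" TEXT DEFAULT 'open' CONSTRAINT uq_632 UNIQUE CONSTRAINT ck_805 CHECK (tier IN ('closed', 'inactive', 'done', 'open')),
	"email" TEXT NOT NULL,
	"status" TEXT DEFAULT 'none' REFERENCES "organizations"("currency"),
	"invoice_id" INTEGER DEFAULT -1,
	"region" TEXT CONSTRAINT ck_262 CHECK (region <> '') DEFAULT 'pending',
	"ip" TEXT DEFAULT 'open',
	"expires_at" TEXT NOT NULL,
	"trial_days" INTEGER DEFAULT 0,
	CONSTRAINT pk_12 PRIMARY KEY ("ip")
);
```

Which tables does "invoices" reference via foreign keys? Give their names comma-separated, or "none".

- status REFERENCES organizations(currency).

organizations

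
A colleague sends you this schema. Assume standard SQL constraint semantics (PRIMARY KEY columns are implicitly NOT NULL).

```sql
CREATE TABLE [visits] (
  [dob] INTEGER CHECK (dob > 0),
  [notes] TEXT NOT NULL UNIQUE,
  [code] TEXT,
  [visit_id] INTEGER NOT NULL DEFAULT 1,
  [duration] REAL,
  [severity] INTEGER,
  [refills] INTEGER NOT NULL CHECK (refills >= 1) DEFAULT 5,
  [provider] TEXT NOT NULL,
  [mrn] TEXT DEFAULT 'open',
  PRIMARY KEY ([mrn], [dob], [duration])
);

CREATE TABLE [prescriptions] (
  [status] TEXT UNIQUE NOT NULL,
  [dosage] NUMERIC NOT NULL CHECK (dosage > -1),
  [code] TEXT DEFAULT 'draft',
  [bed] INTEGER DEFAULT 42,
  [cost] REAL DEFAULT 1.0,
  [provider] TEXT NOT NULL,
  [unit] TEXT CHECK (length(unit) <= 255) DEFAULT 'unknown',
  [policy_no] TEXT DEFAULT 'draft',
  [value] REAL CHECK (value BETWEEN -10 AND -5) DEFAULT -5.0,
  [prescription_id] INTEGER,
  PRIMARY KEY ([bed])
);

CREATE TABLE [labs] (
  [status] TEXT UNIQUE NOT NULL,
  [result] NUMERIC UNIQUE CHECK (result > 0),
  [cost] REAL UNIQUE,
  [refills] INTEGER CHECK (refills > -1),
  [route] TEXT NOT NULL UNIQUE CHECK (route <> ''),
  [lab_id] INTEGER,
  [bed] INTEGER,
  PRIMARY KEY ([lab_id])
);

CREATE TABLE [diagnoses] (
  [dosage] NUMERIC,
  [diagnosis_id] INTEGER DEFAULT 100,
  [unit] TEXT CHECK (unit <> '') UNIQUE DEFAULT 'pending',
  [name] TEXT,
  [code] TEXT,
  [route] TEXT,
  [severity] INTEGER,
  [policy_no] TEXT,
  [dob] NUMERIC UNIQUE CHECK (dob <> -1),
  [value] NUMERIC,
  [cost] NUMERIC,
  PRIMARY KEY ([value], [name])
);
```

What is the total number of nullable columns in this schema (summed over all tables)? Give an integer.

21

visits: 2 nullable (code, severity — PK (mrn, dob, duration) and explicit NOT NULL columns excluded).
prescriptions: 6 nullable (code, cost, unit, policy_no, value, prescription_id — PK (bed) and explicit NOT NULL columns excluded).
labs: 4 nullable (result, cost, refills, bed — PK (lab_id) and explicit NOT NULL columns excluded).
diagnoses: 9 nullable (dosage, diagnosis_id, unit, code, route, severity, policy_no, dob, cost — PK (value, name) and explicit NOT NULL columns excluded).
Total: 2 + 6 + 4 + 9 = 21.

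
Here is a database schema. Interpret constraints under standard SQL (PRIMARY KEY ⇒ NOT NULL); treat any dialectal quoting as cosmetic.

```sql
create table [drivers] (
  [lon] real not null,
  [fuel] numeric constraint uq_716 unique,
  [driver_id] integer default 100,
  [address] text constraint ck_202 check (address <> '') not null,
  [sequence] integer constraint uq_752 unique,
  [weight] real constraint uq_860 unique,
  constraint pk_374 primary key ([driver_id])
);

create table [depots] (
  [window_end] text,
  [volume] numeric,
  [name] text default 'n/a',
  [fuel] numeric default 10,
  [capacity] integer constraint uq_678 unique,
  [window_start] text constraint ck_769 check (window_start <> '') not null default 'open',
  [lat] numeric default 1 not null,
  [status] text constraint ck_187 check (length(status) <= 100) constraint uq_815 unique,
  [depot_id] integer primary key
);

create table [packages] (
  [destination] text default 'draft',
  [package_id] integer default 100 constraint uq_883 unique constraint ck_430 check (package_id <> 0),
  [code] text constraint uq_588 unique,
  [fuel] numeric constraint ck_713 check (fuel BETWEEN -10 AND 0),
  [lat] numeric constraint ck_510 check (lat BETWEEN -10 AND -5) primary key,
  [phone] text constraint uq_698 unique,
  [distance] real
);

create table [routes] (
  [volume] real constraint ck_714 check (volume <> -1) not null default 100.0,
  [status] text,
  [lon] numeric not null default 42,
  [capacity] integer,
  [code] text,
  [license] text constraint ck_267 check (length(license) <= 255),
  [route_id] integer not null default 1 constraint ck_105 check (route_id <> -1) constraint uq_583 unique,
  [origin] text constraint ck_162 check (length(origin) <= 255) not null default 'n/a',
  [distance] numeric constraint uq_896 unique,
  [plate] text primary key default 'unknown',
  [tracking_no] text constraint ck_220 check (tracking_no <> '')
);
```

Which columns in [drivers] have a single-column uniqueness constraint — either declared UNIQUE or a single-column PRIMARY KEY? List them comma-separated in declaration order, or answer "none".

fuel, driver_id, sequence, weight

- lon: no UNIQUE or single-column PK constraint.
- fuel: declared UNIQUE → unique.
- driver_id: single-column PRIMARY KEY → unique.
- address: no UNIQUE or single-column PK constraint.
- sequence: declared UNIQUE → unique.
- weight: declared UNIQUE → unique.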